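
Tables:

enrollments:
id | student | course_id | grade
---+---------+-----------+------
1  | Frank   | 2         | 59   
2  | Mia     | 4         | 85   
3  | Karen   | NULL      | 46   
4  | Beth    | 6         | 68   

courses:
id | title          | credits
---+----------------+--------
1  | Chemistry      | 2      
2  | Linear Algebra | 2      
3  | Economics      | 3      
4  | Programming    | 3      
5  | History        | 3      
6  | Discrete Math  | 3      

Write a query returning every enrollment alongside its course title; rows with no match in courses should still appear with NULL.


LEFT JOIN keeps every row from enrollments (the left table); where course_id has no match in courses, the course columns become NULL. Walk through each enrollment:
  - enrollment 1 (Frank): course_id=2 -> matches Linear Algebra
  - enrollment 2 (Mia): course_id=4 -> matches Programming
  - enrollment 3 (Karen): course_id=NULL, no match -> kept with NULL
  - enrollment 4 (Beth): course_id=6 -> matches Discrete Math
All 4 rows appear; 1 has NULL course.

SQL:
SELECT a.student, b.title AS course
FROM enrollments a
LEFT JOIN courses b ON a.course_id = b.id

Result:
student | course        
--------+---------------
Frank   | Linear Algebra
Mia     | Programming   
Karen   | NULL          
Beth    | Discrete Math 


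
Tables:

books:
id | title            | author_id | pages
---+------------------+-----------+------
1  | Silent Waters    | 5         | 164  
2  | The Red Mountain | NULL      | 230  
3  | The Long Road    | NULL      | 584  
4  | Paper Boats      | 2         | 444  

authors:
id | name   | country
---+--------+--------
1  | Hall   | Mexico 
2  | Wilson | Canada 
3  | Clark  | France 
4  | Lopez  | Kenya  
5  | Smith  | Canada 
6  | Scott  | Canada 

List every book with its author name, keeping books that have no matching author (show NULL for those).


LEFT JOIN keeps every row from books (the left table); where author_id has no match in authors, the author columns become NULL. Walk through each book:
  - book 1 (Silent Waters): author_id=5 -> matches Smith
  - book 2 (The Red Mountain): author_id=NULL, no match -> kept with NULL
  - book 3 (The Long Road): author_id=NULL, no match -> kept with NULL
  - book 4 (Paper Boats): author_id=2 -> matches Wilson
All 4 rows appear; 2 have NULL author.

SQL:
SELECT a.title, b.name AS author
FROM books a
LEFT JOIN authors b ON a.author_id = b.id

Result:
title            | author
-----------------+-------
Silent Waters    | Smith 
The Red Mountain | NULL  
The Long Road    | NULL  
Paper Boats      | Wilson


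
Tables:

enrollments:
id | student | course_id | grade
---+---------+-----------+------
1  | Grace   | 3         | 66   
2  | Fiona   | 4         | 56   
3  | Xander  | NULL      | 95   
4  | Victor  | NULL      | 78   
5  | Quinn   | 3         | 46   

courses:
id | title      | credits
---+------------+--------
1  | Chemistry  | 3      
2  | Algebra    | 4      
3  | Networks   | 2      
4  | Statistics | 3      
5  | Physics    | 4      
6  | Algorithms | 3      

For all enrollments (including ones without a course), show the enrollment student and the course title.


LEFT JOIN keeps every row from enrollments (the left table); where course_id has no match in courses, the course columns become NULL. Walk through each enrollment:
  - enrollment 1 (Grace): course_id=3 -> matches Networks
  - enrollment 2 (Fiona): course_id=4 -> matches Statistics
  - enrollment 3 (Xander): course_id=NULL, no match -> kept with NULL
  - enrollment 4 (Victor): course_id=NULL, no match -> kept with NULL
  - enrollment 5 (Quinn): course_id=3 -> matches Networks
All 5 rows appear; 2 have NULL course.

SQL:
SELECT a.student, b.title AS course
FROM enrollments a
LEFT JOIN courses b ON a.course_id = b.id

Result:
student | course    
--------+-----------
Grace   | Networks  
Fiona   | Statistics
Xander  | NULL      
Victor  | NULL      
Quinn   | Networks  


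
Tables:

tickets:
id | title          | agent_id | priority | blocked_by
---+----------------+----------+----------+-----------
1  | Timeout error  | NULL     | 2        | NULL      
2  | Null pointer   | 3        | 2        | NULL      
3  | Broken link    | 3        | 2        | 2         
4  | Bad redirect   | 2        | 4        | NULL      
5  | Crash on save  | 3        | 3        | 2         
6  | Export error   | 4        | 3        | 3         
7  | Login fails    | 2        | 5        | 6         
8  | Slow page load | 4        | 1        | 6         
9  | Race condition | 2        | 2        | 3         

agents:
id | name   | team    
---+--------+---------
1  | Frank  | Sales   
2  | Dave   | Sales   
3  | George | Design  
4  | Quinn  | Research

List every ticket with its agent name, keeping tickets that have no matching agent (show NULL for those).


LEFT JOIN keeps every row from tickets (the left table); where agent_id has no match in agents, the agent columns become NULL. Walk through each ticket:
  - ticket 1 (Timeout error): agent_id=NULL, no match -> kept with NULL
  - ticket 2 (Null pointer): agent_id=3 -> matches George
  - ticket 3 (Broken link): agent_id=3 -> matches George
  - ticket 4 (Bad redirect): agent_id=2 -> matches Dave
  - ticket 5 (Crash on save): agent_id=3 -> matches George
  - ticket 6 (Export error): agent_id=4 -> matches Quinn
  - ticket 7 (Login fails): agent_id=2 -> matches Dave
  - ticket 8 (Slow page load): agent_id=4 -> matches Quinn
  - ticket 9 (Race condition): agent_id=2 -> matches Dave
All 9 rows appear; 1 has NULL agent.

SQL:
SELECT a.title, b.name AS agent
FROM tickets a
LEFT JOIN agents b ON a.agent_id = b.id

Result:
title          | agent 
---------------+-------
Timeout error  | NULL  
Null pointer   | George
Broken link    | George
Bad redirect   | Dave  
Crash on save  | George
Export error   | Quinn 
Login fails    | Dave  
Slow page load | Quinn 
Race condition | Dave  


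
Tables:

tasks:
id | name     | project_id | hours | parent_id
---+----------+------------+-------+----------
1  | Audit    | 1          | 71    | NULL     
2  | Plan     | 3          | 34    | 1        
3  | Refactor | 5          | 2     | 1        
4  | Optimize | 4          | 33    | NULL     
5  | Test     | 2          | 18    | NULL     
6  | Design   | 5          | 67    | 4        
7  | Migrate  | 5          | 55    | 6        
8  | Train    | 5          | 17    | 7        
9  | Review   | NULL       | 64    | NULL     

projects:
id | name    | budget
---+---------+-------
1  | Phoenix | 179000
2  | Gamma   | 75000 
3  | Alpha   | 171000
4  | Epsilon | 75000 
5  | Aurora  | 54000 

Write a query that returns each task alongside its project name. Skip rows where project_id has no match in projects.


INNER JOIN keeps only tasks rows whose project_id matches an id in projects. Walk through each task:
  - task 1 (Audit): project_id=1 -> matches Phoenix
  - task 2 (Plan): project_id=3 -> matches Alpha
  - task 3 (Refactor): project_id=5 -> matches Aurora
  - task 4 (Optimize): project_id=4 -> matches Epsilon
  - task 5 (Test): project_id=2 -> matches Gamma
  - task 6 (Design): project_id=5 -> matches Aurora
  - task 7 (Migrate): project_id=5 -> matches Aurora
  - task 8 (Train): project_id=5 -> matches Aurora
  - task 9 (Review): project_id=NULL, no match -> dropped
So 1 of 9 rows is dropped.

SQL:
SELECT a.name, b.name AS project
FROM tasks a
INNER JOIN projects b ON a.project_id = b.id

Result:
name     | project
---------+--------
Audit    | Phoenix
Plan     | Alpha  
Refactor | Aurora 
Optimize | Epsilon
Test     | Gamma  
Design   | Aurora 
Migrate  | Aurora 
Train    | Aurora 


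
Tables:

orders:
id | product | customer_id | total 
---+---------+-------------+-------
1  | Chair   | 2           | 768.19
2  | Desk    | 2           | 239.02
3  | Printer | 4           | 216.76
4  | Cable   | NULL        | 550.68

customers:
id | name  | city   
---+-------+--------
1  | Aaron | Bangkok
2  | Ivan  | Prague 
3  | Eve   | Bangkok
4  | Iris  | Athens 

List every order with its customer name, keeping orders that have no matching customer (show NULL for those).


LEFT JOIN keeps every row from orders (the left table); where customer_id has no match in customers, the customer columns become NULL. Walk through each order:
  - order 1 (Chair): customer_id=2 -> matches Ivan
  - order 2 (Desk): customer_id=2 -> matches Ivan
  - order 3 (Printer): customer_id=4 -> matches Iris
  - order 4 (Cable): customer_id=NULL, no match -> kept with NULL
All 4 rows appear; 1 has NULL customer.

SQL:
SELECT a.product, b.name AS customer
FROM orders a
LEFT JOIN customers b ON a.customer_id = b.id

Result:
product | customer
--------+---------
Chair   | Ivan    
Desk    | Ivan    
Printer | Iris    
Cable   | NULL    


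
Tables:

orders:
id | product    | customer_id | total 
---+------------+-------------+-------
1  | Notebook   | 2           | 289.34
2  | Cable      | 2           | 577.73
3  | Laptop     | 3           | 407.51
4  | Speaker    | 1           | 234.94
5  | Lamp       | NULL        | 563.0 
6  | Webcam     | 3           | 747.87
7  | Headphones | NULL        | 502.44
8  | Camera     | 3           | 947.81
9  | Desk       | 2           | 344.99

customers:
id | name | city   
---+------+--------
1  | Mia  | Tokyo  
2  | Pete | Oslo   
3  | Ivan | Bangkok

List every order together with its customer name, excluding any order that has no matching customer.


INNER JOIN keeps only orders rows whose customer_id matches an id in customers. Walk through each order:
  - order 1 (Notebook): customer_id=2 -> matches Pete
  - order 2 (Cable): customer_id=2 -> matches Pete
  - order 3 (Laptop): customer_id=3 -> matches Ivan
  - order 4 (Speaker): customer_id=1 -> matches Mia
  - order 5 (Lamp): customer_id=NULL, no match -> dropped
  - order 6 (Webcam): customer_id=3 -> matches Ivan
  - order 7 (Headphones): customer_id=NULL, no match -> dropped
  - order 8 (Camera): customer_id=3 -> matches Ivan
  - order 9 (Desk): customer_id=2 -> matches Pete
So 2 of 9 rows are dropped.

SQL:
SELECT a.product, b.name AS customer
FROM orders a
INNER JOIN customers b ON a.customer_id = b.id

Result:
product  | customer
---------+---------
Notebook | Pete    
Cable    | Pete    
Laptop   | Ivan    
Speaker  | Mia     
Webcam   | Ivan    
Camera   | Ivan    
Desk     | Pete    


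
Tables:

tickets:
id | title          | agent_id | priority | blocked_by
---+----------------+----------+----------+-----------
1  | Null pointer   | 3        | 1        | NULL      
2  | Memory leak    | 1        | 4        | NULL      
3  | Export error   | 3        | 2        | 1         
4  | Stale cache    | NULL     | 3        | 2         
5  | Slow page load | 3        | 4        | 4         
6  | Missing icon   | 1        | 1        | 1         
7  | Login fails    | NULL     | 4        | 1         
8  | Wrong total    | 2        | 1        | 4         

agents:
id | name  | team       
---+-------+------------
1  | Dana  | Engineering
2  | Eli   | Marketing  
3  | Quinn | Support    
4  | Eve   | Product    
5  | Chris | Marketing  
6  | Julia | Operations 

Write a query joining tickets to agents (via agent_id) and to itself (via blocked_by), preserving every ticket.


Two LEFT JOINs from the same base table tickets: one to agents via agent_id, one to tickets itself via blocked_by. Both are LEFT so every ticket is preserved.
Match against agents:
  - ticket 1 (Null pointer): agent_id=3 -> matches Quinn
  - ticket 2 (Memory leak): agent_id=1 -> matches Dana
  - ticket 3 (Export error): agent_id=3 -> matches Quinn
  - ticket 4 (Stale cache): agent_id=NULL, no match -> kept with NULL
  - ticket 5 (Slow page load): agent_id=3 -> matches Quinn
  - ticket 6 (Missing icon): agent_id=1 -> matches Dana
  - ticket 7 (Login fails): agent_id=NULL, no match -> kept with NULL
  - ticket 8 (Wrong total): agent_id=2 -> matches Eli
Match against tickets (self):
  - ticket 1 (Null pointer): blocked_by=NULL -> NULL
  - ticket 2 (Memory leak): blocked_by=NULL -> NULL
  - ticket 3 (Export error): blocked_by=1 -> Null pointer
  - ticket 4 (Stale cache): blocked_by=2 -> Memory leak
  - ticket 5 (Slow page load): blocked_by=4 -> Stale cache
  - ticket 6 (Missing icon): blocked_by=1 -> Null pointer
  - ticket 7 (Login fails): blocked_by=1 -> Null pointer
  - ticket 8 (Wrong total): blocked_by=4 -> Stale cache

SQL:
SELECT a.title, b.name AS agent, c.title AS blocked_by
FROM tickets a
LEFT JOIN agents b ON a.agent_id = b.id
LEFT JOIN tickets c ON a.blocked_by = c.id

Result:
title          | agent | blocked_by  
---------------+-------+-------------
Null pointer   | Quinn | NULL        
Memory leak    | Dana  | NULL        
Export error   | Quinn | Null pointer
Stale cache    | NULL  | Memory leak 
Slow page load | Quinn | Stale cache 
Missing icon   | Dana  | Null pointer
Login fails    | NULL  | Null pointer
Wrong total    | Eli   | Stale cache 


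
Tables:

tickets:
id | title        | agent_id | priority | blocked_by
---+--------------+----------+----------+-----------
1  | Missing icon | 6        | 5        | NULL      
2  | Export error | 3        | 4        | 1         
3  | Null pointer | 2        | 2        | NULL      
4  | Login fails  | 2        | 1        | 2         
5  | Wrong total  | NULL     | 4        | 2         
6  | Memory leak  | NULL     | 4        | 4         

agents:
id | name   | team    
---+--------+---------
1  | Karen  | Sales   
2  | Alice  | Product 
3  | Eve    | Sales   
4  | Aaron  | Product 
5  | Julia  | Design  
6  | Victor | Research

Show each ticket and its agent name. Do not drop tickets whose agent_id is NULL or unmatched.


LEFT JOIN keeps every row from tickets (the left table); where agent_id has no match in agents, the agent columns become NULL. Walk through each ticket:
  - ticket 1 (Missing icon): agent_id=6 -> matches Victor
  - ticket 2 (Export error): agent_id=3 -> matches Eve
  - ticket 3 (Null pointer): agent_id=2 -> matches Alice
  - ticket 4 (Login fails): agent_id=2 -> matches Alice
  - ticket 5 (Wrong total): agent_id=NULL, no match -> kept with NULL
  - ticket 6 (Memory leak): agent_id=NULL, no match -> kept with NULL
All 6 rows appear; 2 have NULL agent.

SQL:
SELECT a.title, b.name AS agent
FROM tickets a
LEFT JOIN agents b ON a.agent_id = b.id

Result:
title        | agent 
-------------+-------
Missing icon | Victor
Export error | Eve   
Null pointer | Alice 
Login fails  | Alice 
Wrong total  | NULL  
Memory leak  | NULL  


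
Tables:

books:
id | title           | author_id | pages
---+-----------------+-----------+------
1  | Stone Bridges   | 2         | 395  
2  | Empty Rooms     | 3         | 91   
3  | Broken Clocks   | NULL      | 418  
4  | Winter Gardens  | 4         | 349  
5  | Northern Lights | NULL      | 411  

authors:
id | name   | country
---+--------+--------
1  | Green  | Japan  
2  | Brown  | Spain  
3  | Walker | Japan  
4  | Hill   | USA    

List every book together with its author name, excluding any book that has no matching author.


INNER JOIN keeps only books rows whose author_id matches an id in authors. Walk through each book:
  - book 1 (Stone Bridges): author_id=2 -> matches Brown
  - book 2 (Empty Rooms): author_id=3 -> matches Walker
  - book 3 (Broken Clocks): author_id=NULL, no match -> dropped
  - book 4 (Winter Gardens): author_id=4 -> matches Hill
  - book 5 (Northern Lights): author_id=NULL, no match -> dropped
So 2 of 5 rows are dropped.

SQL:
SELECT a.title, b.name AS author
FROM books a
INNER JOIN authors b ON a.author_id = b.id

Result:
title          | author
---------------+-------
Stone Bridges  | Brown 
Empty Rooms    | Walker
Winter Gardens | Hill  


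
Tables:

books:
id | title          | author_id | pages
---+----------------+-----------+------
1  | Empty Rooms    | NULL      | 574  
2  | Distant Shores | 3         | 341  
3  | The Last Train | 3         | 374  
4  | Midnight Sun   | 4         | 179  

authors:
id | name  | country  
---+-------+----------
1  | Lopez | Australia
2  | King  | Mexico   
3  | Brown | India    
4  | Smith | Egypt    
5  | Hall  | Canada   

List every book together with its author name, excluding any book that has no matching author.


INNER JOIN keeps only books rows whose author_id matches an id in authors. Walk through each book:
  - book 1 (Empty Rooms): author_id=NULL, no match -> dropped
  - book 2 (Distant Shores): author_id=3 -> matches Brown
  - book 3 (The Last Train): author_id=3 -> matches Brown
  - book 4 (Midnight Sun): author_id=4 -> matches Smith
So 1 of 4 rows is dropped.

SQL:
SELECT a.title, b.name AS author
FROM books a
INNER JOIN authors b ON a.author_id = b.id

Result:
title          | author
---------------+-------
Distant Shores | Brown 
The Last Train | Brown 
Midnight Sun   | Smith 


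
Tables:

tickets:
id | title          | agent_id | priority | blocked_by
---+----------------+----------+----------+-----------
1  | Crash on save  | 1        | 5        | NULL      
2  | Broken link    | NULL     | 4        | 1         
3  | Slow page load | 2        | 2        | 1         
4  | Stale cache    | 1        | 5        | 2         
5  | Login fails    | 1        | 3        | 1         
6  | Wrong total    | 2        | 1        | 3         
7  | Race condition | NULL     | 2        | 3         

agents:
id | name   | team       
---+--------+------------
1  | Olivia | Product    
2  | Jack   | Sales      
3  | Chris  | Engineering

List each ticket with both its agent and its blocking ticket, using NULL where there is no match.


Two LEFT JOINs from the same base table tickets: one to agents via agent_id, one to tickets itself via blocked_by. Both are LEFT so every ticket is preserved.
Match against agents:
  - ticket 1 (Crash on save): agent_id=1 -> matches Olivia
  - ticket 2 (Broken link): agent_id=NULL, no match -> kept with NULL
  - ticket 3 (Slow page load): agent_id=2 -> matches Jack
  - ticket 4 (Stale cache): agent_id=1 -> matches Olivia
  - ticket 5 (Login fails): agent_id=1 -> matches Olivia
  - ticket 6 (Wrong total): agent_id=2 -> matches Jack
  - ticket 7 (Race condition): agent_id=NULL, no match -> kept with NULL
Match against tickets (self):
  - ticket 1 (Crash on save): blocked_by=NULL -> NULL
  - ticket 2 (Broken link): blocked_by=1 -> Crash on save
  - ticket 3 (Slow page load): blocked_by=1 -> Crash on save
  - ticket 4 (Stale cache): blocked_by=2 -> Broken link
  - ticket 5 (Login fails): blocked_by=1 -> Crash on save
  - ticket 6 (Wrong total): blocked_by=3 -> Slow page load
  - ticket 7 (Race condition): blocked_by=3 -> Slow page load

SQL:
SELECT a.title, b.name AS agent, c.title AS blocked_by
FROM tickets a
LEFT JOIN agents b ON a.agent_id = b.id
LEFT JOIN tickets c ON a.blocked_by = c.id

Result:
title          | agent  | blocked_by    
---------------+--------+---------------
Crash on save  | Olivia | NULL          
Broken link    | NULL   | Crash on save 
Slow page load | Jack   | Crash on save 
Stale cache    | Olivia | Broken link   
Login fails    | Olivia | Crash on save 
Wrong total    | Jack   | Slow page load
Race condition | NULL   | Slow page load


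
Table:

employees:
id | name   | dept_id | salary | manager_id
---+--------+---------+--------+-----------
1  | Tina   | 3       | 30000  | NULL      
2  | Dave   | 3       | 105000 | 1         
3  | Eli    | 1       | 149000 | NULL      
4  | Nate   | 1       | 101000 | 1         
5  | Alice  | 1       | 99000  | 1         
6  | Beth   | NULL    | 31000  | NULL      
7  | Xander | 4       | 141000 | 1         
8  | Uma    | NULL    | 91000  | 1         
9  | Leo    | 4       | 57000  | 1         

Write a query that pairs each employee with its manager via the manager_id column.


This is a self-join: employees is joined to a second copy of itself, matching each row's manager_id to another row's id. Use LEFT JOIN so rows with manager_id=NULL are kept.
  - employee 1 (Tina): manager_id=NULL -> NULL
  - employee 2 (Dave): manager_id=1 -> Tina
  - employee 3 (Eli): manager_id=NULL -> NULL
  - employee 4 (Nate): manager_id=1 -> Tina
  - employee 5 (Alice): manager_id=1 -> Tina
  - employee 6 (Beth): manager_id=NULL -> NULL
  - employee 7 (Xander): manager_id=1 -> Tina
  - employee 8 (Uma): manager_id=1 -> Tina
  - employee 9 (Leo): manager_id=1 -> Tina

SQL:
SELECT a.name AS item, b.name AS manager
FROM employees a
LEFT JOIN employees b ON a.manager_id = b.id

Result:
item   | manager
-------+--------
Tina   | NULL   
Dave   | Tina   
Eli    | NULL   
Nate   | Tina   
Alice  | Tina   
Beth   | NULL   
Xander | Tina   
Uma    | Tina   
Leo    | Tina   


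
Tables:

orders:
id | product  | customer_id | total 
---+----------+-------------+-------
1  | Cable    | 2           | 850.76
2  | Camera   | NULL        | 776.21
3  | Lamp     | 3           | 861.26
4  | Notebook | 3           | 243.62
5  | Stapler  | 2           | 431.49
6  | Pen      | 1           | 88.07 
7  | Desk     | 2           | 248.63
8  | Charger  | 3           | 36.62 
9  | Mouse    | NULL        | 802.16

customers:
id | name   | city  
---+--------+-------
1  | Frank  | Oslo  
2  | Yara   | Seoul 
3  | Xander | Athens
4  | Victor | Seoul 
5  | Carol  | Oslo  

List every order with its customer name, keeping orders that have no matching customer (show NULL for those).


LEFT JOIN keeps every row from orders (the left table); where customer_id has no match in customers, the customer columns become NULL. Walk through each order:
  - order 1 (Cable): customer_id=2 -> matches Yara
  - order 2 (Camera): customer_id=NULL, no match -> kept with NULL
  - order 3 (Lamp): customer_id=3 -> matches Xander
  - order 4 (Notebook): customer_id=3 -> matches Xander
  - order 5 (Stapler): customer_id=2 -> matches Yara
  - order 6 (Pen): customer_id=1 -> matches Frank
  - order 7 (Desk): customer_id=2 -> matches Yara
  - order 8 (Charger): customer_id=3 -> matches Xander
  - order 9 (Mouse): customer_id=NULL, no match -> kept with NULL
All 9 rows appear; 2 have NULL customer.

SQL:
SELECT a.product, b.name AS customer
FROM orders a
LEFT JOIN customers b ON a.customer_id = b.id

Result:
product  | customer
---------+---------
Cable    | Yara    
Camera   | NULL    
Lamp     | Xander  
Notebook | Xander  
Stapler  | Yara    
Pen      | Frank   
Desk     | Yara    
Charger  | Xander  
Mouse    | NULL    


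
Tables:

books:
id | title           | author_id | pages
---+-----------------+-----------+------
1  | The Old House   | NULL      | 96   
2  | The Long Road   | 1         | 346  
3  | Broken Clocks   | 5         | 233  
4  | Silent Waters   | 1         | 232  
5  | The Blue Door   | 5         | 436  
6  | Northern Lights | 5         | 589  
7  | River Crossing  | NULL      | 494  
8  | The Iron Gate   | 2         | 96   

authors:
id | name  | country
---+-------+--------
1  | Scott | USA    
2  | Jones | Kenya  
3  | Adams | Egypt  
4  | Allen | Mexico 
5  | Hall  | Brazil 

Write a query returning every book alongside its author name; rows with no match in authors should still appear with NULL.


LEFT JOIN keeps every row from books (the left table); where author_id has no match in authors, the author columns become NULL. Walk through each book:
  - book 1 (The Old House): author_id=NULL, no match -> kept with NULL
  - book 2 (The Long Road): author_id=1 -> matches Scott
  - book 3 (Broken Clocks): author_id=5 -> matches Hall
  - book 4 (Silent Waters): author_id=1 -> matches Scott
  - book 5 (The Blue Door): author_id=5 -> matches Hall
  - book 6 (Northern Lights): author_id=5 -> matches Hall
  - book 7 (River Crossing): author_id=NULL, no match -> kept with NULL
  - book 8 (The Iron Gate): author_id=2 -> matches Jones
All 8 rows appear; 2 have NULL author.

SQL:
SELECT a.title, b.name AS author
FROM books a
LEFT JOIN authors b ON a.author_id = b.id

Result:
title           | author
----------------+-------
The Old House   | NULL  
The Long Road   | Scott 
Broken Clocks   | Hall  
Silent Waters   | Scott 
The Blue Door   | Hall  
Northern Lights | Hall  
River Crossing  | NULL  
The Iron Gate   | Jones 


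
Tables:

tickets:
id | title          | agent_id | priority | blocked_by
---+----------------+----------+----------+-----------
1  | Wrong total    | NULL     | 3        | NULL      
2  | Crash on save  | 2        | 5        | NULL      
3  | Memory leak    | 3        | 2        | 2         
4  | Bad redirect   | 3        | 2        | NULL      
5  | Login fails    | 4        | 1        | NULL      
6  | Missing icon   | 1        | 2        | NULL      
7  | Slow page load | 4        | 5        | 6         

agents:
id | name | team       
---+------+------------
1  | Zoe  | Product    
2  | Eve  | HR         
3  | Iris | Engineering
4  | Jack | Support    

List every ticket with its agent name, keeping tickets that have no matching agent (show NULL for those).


LEFT JOIN keeps every row from tickets (the left table); where agent_id has no match in agents, the agent columns become NULL. Walk through each ticket:
  - ticket 1 (Wrong total): agent_id=NULL, no match -> kept with NULL
  - ticket 2 (Crash on save): agent_id=2 -> matches Eve
  - ticket 3 (Memory leak): agent_id=3 -> matches Iris
  - ticket 4 (Bad redirect): agent_id=3 -> matches Iris
  - ticket 5 (Login fails): agent_id=4 -> matches Jack
  - ticket 6 (Missing icon): agent_id=1 -> matches Zoe
  - ticket 7 (Slow page load): agent_id=4 -> matches Jack
All 7 rows appear; 1 has NULL agent.

SQL:
SELECT a.title, b.name AS agent
FROM tickets a
LEFT JOIN agents b ON a.agent_id = b.id

Result:
title          | agent
---------------+------
Wrong total    | NULL 
Crash on save  | Eve  
Memory leak    | Iris 
Bad redirect   | Iris 
Login fails    | Jack 
Missing icon   | Zoe  
Slow page load | Jack 


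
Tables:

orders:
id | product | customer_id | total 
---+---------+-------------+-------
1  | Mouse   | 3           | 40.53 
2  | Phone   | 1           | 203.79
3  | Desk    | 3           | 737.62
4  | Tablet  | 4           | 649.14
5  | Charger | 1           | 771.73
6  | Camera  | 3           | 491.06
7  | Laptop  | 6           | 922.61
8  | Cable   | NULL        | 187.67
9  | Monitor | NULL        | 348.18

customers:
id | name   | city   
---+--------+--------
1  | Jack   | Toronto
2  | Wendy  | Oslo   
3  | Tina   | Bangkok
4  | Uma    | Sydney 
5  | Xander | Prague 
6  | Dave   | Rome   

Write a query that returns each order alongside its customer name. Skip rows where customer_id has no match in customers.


INNER JOIN keeps only orders rows whose customer_id matches an id in customers. Walk through each order:
  - order 1 (Mouse): customer_id=3 -> matches Tina
  - order 2 (Phone): customer_id=1 -> matches Jack
  - order 3 (Desk): customer_id=3 -> matches Tina
  - order 4 (Tablet): customer_id=4 -> matches Uma
  - order 5 (Charger): customer_id=1 -> matches Jack
  - order 6 (Camera): customer_id=3 -> matches Tina
  - order 7 (Laptop): customer_id=6 -> matches Dave
  - order 8 (Cable): customer_id=NULL, no match -> dropped
  - order 9 (Monitor): customer_id=NULL, no match -> dropped
So 2 of 9 rows are dropped.

SQL:
SELECT a.product, b.name AS customer
FROM orders a
INNER JOIN customers b ON a.customer_id = b.id

Result:
product | customer
--------+---------
Mouse   | Tina    
Phone   | Jack    
Desk    | Tina    
Tablet  | Uma     
Charger | Jack    
Camera  | Tina    
Laptop  | Dave    


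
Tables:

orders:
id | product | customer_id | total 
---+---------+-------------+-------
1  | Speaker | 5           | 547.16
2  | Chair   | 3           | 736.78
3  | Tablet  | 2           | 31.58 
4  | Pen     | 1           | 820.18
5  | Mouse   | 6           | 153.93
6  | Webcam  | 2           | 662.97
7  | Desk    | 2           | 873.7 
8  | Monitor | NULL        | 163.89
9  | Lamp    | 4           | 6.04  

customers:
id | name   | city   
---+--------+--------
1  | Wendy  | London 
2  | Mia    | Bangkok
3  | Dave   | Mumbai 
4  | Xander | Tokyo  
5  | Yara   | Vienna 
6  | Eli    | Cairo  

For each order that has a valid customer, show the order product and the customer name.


INNER JOIN keeps only orders rows whose customer_id matches an id in customers. Walk through each order:
  - order 1 (Speaker): customer_id=5 -> matches Yara
  - order 2 (Chair): customer_id=3 -> matches Dave
  - order 3 (Tablet): customer_id=2 -> matches Mia
  - order 4 (Pen): customer_id=1 -> matches Wendy
  - order 5 (Mouse): customer_id=6 -> matches Eli
  - order 6 (Webcam): customer_id=2 -> matches Mia
  - order 7 (Desk): customer_id=2 -> matches Mia
  - order 8 (Monitor): customer_id=NULL, no match -> dropped
  - order 9 (Lamp): customer_id=4 -> matches Xander
So 1 of 9 rows is dropped.

SQL:
SELECT a.product, b.name AS customer
FROM orders a
INNER JOIN customers b ON a.customer_id = b.id

Result:
product | customer
--------+---------
Speaker | Yara    
Chair   | Dave    
Tablet  | Mia     
Pen     | Wendy   
Mouse   | Eli     
Webcam  | Mia     
Desk    | Mia     
Lamp    | Xander  


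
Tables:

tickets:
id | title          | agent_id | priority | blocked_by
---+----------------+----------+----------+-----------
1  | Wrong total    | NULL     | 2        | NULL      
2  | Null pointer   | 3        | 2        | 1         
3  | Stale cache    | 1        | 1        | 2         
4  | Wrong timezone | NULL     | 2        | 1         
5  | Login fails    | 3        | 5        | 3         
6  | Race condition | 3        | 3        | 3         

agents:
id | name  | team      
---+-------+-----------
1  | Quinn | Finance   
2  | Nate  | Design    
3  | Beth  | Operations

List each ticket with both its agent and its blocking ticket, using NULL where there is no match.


Two LEFT JOINs from the same base table tickets: one to agents via agent_id, one to tickets itself via blocked_by. Both are LEFT so every ticket is preserved.
Match against agents:
  - ticket 1 (Wrong total): agent_id=NULL, no match -> kept with NULL
  - ticket 2 (Null pointer): agent_id=3 -> matches Beth
  - ticket 3 (Stale cache): agent_id=1 -> matches Quinn
  - ticket 4 (Wrong timezone): agent_id=NULL, no match -> kept with NULL
  - ticket 5 (Login fails): agent_id=3 -> matches Beth
  - ticket 6 (Race condition): agent_id=3 -> matches Beth
Match against tickets (self):
  - ticket 1 (Wrong total): blocked_by=NULL -> NULL
  - ticket 2 (Null pointer): blocked_by=1 -> Wrong total
  - ticket 3 (Stale cache): blocked_by=2 -> Null pointer
  - ticket 4 (Wrong timezone): blocked_by=1 -> Wrong total
  - ticket 5 (Login fails): blocked_by=3 -> Stale cache
  - ticket 6 (Race condition): blocked_by=3 -> Stale cache

SQL:
SELECT a.title, b.name AS agent, c.title AS blocked_by
FROM tickets a
LEFT JOIN agents b ON a.agent_id = b.id
LEFT JOIN tickets c ON a.blocked_by = c.id

Result:
title          | agent | blocked_by  
---------------+-------+-------------
Wrong total    | NULL  | NULL        
Null pointer   | Beth  | Wrong total 
Stale cache    | Quinn | Null pointer
Wrong timezone | NULL  | Wrong total 
Login fails    | Beth  | Stale cache 
Race condition | Beth  | Stale cache 


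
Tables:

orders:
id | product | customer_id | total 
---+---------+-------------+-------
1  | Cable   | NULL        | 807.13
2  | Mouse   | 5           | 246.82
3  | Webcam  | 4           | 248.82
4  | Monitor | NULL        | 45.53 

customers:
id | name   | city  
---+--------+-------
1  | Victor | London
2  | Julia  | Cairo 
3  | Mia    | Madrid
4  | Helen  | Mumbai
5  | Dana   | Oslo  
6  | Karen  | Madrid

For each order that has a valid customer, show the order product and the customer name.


INNER JOIN keeps only orders rows whose customer_id matches an id in customers. Walk through each order:
  - order 1 (Cable): customer_id=NULL, no match -> dropped
  - order 2 (Mouse): customer_id=5 -> matches Dana
  - order 3 (Webcam): customer_id=4 -> matches Helen
  - order 4 (Monitor): customer_id=NULL, no match -> dropped
So 2 of 4 rows are dropped.

SQL:
SELECT a.product, b.name AS customer
FROM orders a
INNER JOIN customers b ON a.customer_id = b.id

Result:
product | customer
--------+---------
Mouse   | Dana    
Webcam  | Helen   


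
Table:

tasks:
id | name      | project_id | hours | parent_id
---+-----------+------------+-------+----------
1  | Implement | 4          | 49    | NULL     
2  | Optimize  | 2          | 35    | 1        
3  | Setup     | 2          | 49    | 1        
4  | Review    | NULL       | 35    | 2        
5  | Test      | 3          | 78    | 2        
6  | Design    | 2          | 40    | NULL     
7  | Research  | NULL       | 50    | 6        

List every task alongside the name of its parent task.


This is a self-join: tasks is joined to a second copy of itself, matching each row's parent_id to another row's id. Use LEFT JOIN so rows with parent_id=NULL are kept.
  - task 1 (Implement): parent_id=NULL -> NULL
  - task 2 (Optimize): parent_id=1 -> Implement
  - task 3 (Setup): parent_id=1 -> Implement
  - task 4 (Review): parent_id=2 -> Optimize
  - task 5 (Test): parent_id=2 -> Optimize
  - task 6 (Design): parent_id=NULL -> NULL
  - task 7 (Research): parent_id=6 -> Design

SQL:
SELECT a.name AS item, b.name AS parent
FROM tasks a
LEFT JOIN tasks b ON a.parent_id = b.id

Result:
item      | parent   
----------+----------
Implement | NULL     
Optimize  | Implement
Setup     | Implement
Review    | Optimize 
Test      | Optimize 
Design    | NULL     
Research  | Design   


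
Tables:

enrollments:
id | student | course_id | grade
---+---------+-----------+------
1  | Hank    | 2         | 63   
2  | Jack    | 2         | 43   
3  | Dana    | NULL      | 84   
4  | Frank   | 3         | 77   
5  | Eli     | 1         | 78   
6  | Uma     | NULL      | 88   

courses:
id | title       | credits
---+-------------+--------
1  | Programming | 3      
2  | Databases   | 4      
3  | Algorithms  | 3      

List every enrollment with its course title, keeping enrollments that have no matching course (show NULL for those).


LEFT JOIN keeps every row from enrollments (the left table); where course_id has no match in courses, the course columns become NULL. Walk through each enrollment:
  - enrollment 1 (Hank): course_id=2 -> matches Databases
  - enrollment 2 (Jack): course_id=2 -> matches Databases
  - enrollment 3 (Dana): course_id=NULL, no match -> kept with NULL
  - enrollment 4 (Frank): course_id=3 -> matches Algorithms
  - enrollment 5 (Eli): course_id=1 -> matches Programming
  - enrollment 6 (Uma): course_id=NULL, no match -> kept with NULL
All 6 rows appear; 2 have NULL course.

SQL:
SELECT a.student, b.title AS course
FROM enrollments a
LEFT JOIN courses b ON a.course_id = b.id

Result:
student | course     
--------+------------
Hank    | Databases  
Jack    | Databases  
Dana    | NULL       
Frank   | Algorithms 
Eli     | Programming
Uma     | NULL       


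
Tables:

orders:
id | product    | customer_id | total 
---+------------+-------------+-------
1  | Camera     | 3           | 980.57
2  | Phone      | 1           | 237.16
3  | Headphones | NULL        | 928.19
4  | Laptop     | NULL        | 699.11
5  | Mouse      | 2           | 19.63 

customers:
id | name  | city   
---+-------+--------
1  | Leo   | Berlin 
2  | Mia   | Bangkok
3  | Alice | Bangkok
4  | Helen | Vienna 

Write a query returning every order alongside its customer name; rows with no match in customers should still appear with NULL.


LEFT JOIN keeps every row from orders (the left table); where customer_id has no match in customers, the customer columns become NULL. Walk through each order:
  - order 1 (Camera): customer_id=3 -> matches Alice
  - order 2 (Phone): customer_id=1 -> matches Leo
  - order 3 (Headphones): customer_id=NULL, no match -> kept with NULL
  - order 4 (Laptop): customer_id=NULL, no match -> kept with NULL
  - order 5 (Mouse): customer_id=2 -> matches Mia
All 5 rows appear; 2 have NULL customer.

SQL:
SELECT a.product, b.name AS customer
FROM orders a
LEFT JOIN customers b ON a.customer_id = b.id

Result:
product    | customer
-----------+---------
Camera     | Alice   
Phone      | Leo     
Headphones | NULL    
Laptop     | NULL    
Mouse      | Mia     


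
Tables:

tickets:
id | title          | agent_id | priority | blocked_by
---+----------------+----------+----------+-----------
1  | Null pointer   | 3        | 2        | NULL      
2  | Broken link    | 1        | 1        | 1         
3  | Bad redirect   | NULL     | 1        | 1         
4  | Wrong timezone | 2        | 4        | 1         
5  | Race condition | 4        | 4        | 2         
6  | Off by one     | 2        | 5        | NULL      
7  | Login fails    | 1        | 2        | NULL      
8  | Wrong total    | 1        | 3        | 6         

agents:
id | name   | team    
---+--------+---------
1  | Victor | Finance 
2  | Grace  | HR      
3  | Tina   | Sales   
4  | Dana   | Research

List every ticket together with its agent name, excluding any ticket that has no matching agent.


INNER JOIN keeps only tickets rows whose agent_id matches an id in agents. Walk through each ticket:
  - ticket 1 (Null pointer): agent_id=3 -> matches Tina
  - ticket 2 (Broken link): agent_id=1 -> matches Victor
  - ticket 3 (Bad redirect): agent_id=NULL, no match -> dropped
  - ticket 4 (Wrong timezone): agent_id=2 -> matches Grace
  - ticket 5 (Race condition): agent_id=4 -> matches Dana
  - ticket 6 (Off by one): agent_id=2 -> matches Grace
  - ticket 7 (Login fails): agent_id=1 -> matches Victor
  - ticket 8 (Wrong total): agent_id=1 -> matches Victor
So 1 of 8 rows is dropped.

SQL:
SELECT a.title, b.name AS agent
FROM tickets a
INNER JOIN agents b ON a.agent_id = b.id

Result:
title          | agent 
---------------+-------
Null pointer   | Tina  
Broken link    | Victor
Wrong timezone | Grace 
Race condition | Dana  
Off by one     | Grace 
Login fails    | Victor
Wrong total    | Victor


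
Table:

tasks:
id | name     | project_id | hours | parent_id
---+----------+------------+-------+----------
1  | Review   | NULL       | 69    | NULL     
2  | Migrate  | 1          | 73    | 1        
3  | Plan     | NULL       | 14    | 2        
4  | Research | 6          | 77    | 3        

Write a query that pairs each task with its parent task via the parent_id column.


This is a self-join: tasks is joined to a second copy of itself, matching each row's parent_id to another row's id. Use LEFT JOIN so rows with parent_id=NULL are kept.
  - task 1 (Review): parent_id=NULL -> NULL
  - task 2 (Migrate): parent_id=1 -> Review
  - task 3 (Plan): parent_id=2 -> Migrate
  - task 4 (Research): parent_id=3 -> Plan

SQL:
SELECT a.name AS item, b.name AS parent
FROM tasks a
LEFT JOIN tasks b ON a.parent_id = b.id

Result:
item     | parent 
---------+--------
Review   | NULL   
Migrate  | Review 
Plan     | Migrate
Research | Plan   


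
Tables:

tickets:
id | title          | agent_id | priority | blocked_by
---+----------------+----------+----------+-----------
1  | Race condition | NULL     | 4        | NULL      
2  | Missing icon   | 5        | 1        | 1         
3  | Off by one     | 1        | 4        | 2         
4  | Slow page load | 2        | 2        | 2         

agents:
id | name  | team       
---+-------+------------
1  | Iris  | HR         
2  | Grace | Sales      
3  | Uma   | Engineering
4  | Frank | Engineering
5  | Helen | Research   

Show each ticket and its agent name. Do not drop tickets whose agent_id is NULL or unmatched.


LEFT JOIN keeps every row from tickets (the left table); where agent_id has no match in agents, the agent columns become NULL. Walk through each ticket:
  - ticket 1 (Race condition): agent_id=NULL, no match -> kept with NULL
  - ticket 2 (Missing icon): agent_id=5 -> matches Helen
  - ticket 3 (Off by one): agent_id=1 -> matches Iris
  - ticket 4 (Slow page load): agent_id=2 -> matches Grace
All 4 rows appear; 1 has NULL agent.

SQL:
SELECT a.title, b.name AS agent
FROM tickets a
LEFT JOIN agents b ON a.agent_id = b.id

Result:
title          | agent
---------------+------
Race condition | NULL 
Missing icon   | Helen
Off by one     | Iris 
Slow page load | Grace


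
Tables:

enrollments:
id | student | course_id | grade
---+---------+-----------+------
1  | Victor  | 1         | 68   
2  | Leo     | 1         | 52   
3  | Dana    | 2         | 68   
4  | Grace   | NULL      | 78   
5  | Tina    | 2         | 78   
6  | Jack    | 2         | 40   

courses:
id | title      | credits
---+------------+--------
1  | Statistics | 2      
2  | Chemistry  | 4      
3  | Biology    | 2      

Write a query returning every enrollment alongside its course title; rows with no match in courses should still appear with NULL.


LEFT JOIN keeps every row from enrollments (the left table); where course_id has no match in courses, the course columns become NULL. Walk through each enrollment:
  - enrollment 1 (Victor): course_id=1 -> matches Statistics
  - enrollment 2 (Leo): course_id=1 -> matches Statistics
  - enrollment 3 (Dana): course_id=2 -> matches Chemistry
  - enrollment 4 (Grace): course_id=NULL, no match -> kept with NULL
  - enrollment 5 (Tina): course_id=2 -> matches Chemistry
  - enrollment 6 (Jack): course_id=2 -> matches Chemistry
All 6 rows appear; 1 has NULL course.

SQL:
SELECT a.student, b.title AS course
FROM enrollments a
LEFT JOIN courses b ON a.course_id = b.id

Result:
student | course    
--------+-----------
Victor  | Statistics
Leo     | Statistics
Dana    | Chemistry 
Grace   | NULL      
Tina    | Chemistry 
Jack    | Chemistry 
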